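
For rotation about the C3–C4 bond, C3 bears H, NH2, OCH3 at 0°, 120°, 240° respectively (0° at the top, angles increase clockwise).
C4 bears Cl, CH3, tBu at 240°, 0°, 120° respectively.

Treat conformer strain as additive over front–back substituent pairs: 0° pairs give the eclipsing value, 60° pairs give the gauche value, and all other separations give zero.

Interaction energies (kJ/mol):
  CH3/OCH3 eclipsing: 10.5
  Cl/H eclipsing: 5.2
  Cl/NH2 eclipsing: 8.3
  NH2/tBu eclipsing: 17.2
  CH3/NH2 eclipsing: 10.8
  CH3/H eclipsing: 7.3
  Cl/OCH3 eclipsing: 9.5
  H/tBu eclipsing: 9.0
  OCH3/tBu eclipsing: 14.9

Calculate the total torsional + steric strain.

34.0 kJ/mol

This conformer is eclipsed. H at 0° is eclipsed with CH3 at 0° (7.3); NH2 at 120° is eclipsed with tBu at 120° (17.2); OCH3 at 240° is eclipsed with Cl at 240° (9.5). Total 34.0 kJ/mol.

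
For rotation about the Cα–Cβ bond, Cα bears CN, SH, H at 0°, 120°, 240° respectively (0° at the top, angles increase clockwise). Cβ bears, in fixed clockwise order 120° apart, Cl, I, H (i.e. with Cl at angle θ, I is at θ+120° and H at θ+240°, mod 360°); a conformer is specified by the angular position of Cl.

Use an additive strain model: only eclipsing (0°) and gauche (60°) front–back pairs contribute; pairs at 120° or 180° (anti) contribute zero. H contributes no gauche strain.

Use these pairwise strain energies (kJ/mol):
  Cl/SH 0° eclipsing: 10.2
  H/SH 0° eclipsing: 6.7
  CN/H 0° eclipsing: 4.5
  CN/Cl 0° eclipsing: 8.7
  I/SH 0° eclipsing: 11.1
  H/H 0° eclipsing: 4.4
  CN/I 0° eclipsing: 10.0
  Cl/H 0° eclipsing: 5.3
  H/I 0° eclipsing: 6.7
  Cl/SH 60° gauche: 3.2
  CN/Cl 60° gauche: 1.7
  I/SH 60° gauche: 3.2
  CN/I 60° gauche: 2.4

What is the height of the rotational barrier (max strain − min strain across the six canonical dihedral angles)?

Cl at 0° (eclipsed): CN–Cl eclipsed, SH–I eclipsed, H–H eclipsed; 8.7 + 11.1 + 4.4 = 24.2 kJ/mol.
Cl at 60° (staggered): CN–Cl gauche, SH–Cl gauche, SH–I gauche; 1.7 + 3.2 + 3.2 = 8.1 kJ/mol.
Cl at 120° (eclipsed): CN–H eclipsed, SH–Cl eclipsed, H–I eclipsed; 4.5 + 10.2 + 6.7 = 21.4 kJ/mol.
Cl at 180° (staggered): CN–I gauche, SH–Cl gauche; 2.4 + 3.2 = 5.6 kJ/mol.
Cl at 240° (eclipsed): CN–I eclipsed, SH–H eclipsed, H–Cl eclipsed; 10.0 + 6.7 + 5.3 = 22.0 kJ/mol.
Cl at 300° (staggered): CN–Cl gauche, CN–I gauche, SH–I gauche; 1.7 + 2.4 + 3.2 = 7.3 kJ/mol.
Max at 0° (24.2 kJ/mol), min at 180° (5.6 kJ/mol); barrier = 18.6 kJ/mol.

18.6 kJ/mol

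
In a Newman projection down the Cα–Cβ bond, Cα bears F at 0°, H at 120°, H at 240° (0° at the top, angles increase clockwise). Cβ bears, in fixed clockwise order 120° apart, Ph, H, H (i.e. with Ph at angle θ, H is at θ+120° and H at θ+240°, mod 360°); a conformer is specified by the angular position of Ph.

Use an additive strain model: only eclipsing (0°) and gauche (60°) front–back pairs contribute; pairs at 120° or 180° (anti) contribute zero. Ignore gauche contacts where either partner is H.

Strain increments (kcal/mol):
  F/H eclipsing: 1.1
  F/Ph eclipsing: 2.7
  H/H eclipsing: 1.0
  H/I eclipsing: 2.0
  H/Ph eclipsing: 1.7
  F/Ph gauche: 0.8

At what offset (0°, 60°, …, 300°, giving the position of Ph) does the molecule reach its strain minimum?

Ph at 0° (eclipsed): F–Ph eclipsed, H–H eclipsed, H–H eclipsed; 2.7 + 1.0 + 1.0 = 4.7 kcal/mol.
Ph at 60° (staggered): F–Ph gauche; 0.8 = 0.8 kcal/mol.
Ph at 120° (eclipsed): F–H eclipsed, H–Ph eclipsed, H–H eclipsed; 1.1 + 1.7 + 1.0 = 3.8 kcal/mol.
Ph at 180° (staggered): no non-H gauche contacts → 0.0 kcal/mol.
Ph at 240° (eclipsed): F–H eclipsed, H–H eclipsed, H–Ph eclipsed; 1.1 + 1.0 + 1.7 = 3.8 kcal/mol.
Ph at 300° (staggered): F–Ph gauche; 0.8 = 0.8 kcal/mol.
The minimum (0.0 kcal/mol) occurs with Ph at 180°.

180°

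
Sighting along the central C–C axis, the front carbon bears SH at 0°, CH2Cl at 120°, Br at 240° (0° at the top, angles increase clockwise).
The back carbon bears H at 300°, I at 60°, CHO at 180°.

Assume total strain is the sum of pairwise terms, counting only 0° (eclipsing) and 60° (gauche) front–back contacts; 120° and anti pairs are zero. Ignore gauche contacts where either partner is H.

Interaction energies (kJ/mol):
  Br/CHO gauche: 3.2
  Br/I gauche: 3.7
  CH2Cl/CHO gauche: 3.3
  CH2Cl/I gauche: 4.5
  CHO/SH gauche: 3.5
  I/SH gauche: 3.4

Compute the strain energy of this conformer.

This conformer is staggered. SH at 0° is gauche with I at 60° (3.4); CH2Cl at 120° is gauche with I at 60° (4.5); CH2Cl at 120° is gauche with CHO at 180° (3.3); Br at 240° is gauche with CHO at 180° (3.2). Total 14.4 kJ/mol.

14.4 kJ/mol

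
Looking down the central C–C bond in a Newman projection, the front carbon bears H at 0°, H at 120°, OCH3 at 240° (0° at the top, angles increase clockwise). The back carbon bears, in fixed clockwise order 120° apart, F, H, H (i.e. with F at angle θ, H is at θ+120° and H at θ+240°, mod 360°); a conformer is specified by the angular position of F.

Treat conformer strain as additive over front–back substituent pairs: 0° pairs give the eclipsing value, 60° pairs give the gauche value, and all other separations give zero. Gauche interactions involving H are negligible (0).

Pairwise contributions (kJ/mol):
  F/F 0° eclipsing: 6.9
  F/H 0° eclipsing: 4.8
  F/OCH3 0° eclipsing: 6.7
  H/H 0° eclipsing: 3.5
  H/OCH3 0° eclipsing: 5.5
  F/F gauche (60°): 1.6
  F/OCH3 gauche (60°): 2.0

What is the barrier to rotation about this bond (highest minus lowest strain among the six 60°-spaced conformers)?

13.8 kJ/mol

F at 0° is eclipsed. H at 0° is eclipsed with F at 0° (4.8); H at 120° is eclipsed with H at 120° (3.5); OCH3 at 240° is eclipsed with H at 240° (5.5). Total 13.8 kJ/mol.
F at 60° (staggered): no non-H gauche contacts → 0.0 kJ/mol.
F at 120° is eclipsed. H at 0° is eclipsed with H at 0° (3.5); H at 120° is eclipsed with F at 120° (4.8); OCH3 at 240° is eclipsed with H at 240° (5.5). Total 13.8 kJ/mol.
F at 180° is staggered. OCH3 at 240° is gauche with F at 180° (2.0). Total 2.0 kJ/mol.
F at 240° is eclipsed. H at 0° is eclipsed with H at 0° (3.5); H at 120° is eclipsed with H at 120° (3.5); OCH3 at 240° is eclipsed with F at 240° (6.7). Total 13.7 kJ/mol.
F at 300° is staggered. OCH3 at 240° is gauche with F at 300° (2.0). Total 2.0 kJ/mol.
Max at 0° (13.8 kJ/mol), min at 60° (0.0 kJ/mol); barrier = 13.8 kJ/mol.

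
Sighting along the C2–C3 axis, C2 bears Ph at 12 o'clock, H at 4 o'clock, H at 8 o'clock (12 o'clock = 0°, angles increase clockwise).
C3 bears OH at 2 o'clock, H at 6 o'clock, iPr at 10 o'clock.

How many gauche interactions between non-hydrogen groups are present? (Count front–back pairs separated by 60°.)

Non-H gauche pairs: Ph(0°)/OH(60°); Ph(0°)/iPr(300°) — 2 interactions.

2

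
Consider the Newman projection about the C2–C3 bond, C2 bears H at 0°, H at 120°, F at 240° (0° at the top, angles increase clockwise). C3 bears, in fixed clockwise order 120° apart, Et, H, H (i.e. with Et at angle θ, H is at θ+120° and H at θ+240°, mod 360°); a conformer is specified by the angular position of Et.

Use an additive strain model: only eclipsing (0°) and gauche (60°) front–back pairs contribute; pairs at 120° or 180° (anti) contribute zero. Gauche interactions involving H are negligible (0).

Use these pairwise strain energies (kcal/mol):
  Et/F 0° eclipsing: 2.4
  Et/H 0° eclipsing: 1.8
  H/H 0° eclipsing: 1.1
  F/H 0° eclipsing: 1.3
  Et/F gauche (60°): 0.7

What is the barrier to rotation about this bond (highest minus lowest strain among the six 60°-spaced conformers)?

Et at 0° (eclipsed): H(0°)/Et(0°) eclipsed 1.8; H(120°)/H(120°) eclipsed 1.1; F(240°)/H(240°) eclipsed 1.3 → 4.2 kcal/mol.
Et at 60° (staggered): no non-H gauche contacts → 0.0 kcal/mol.
Et at 120° (eclipsed): H(0°)/H(0°) eclipsed 1.1; H(120°)/Et(120°) eclipsed 1.8; F(240°)/H(240°) eclipsed 1.3 → 4.2 kcal/mol.
Et at 180° (staggered): F(240°)/Et(180°) gauche 0.7 → 0.7 kcal/mol.
Et at 240° (eclipsed): H(0°)/H(0°) eclipsed 1.1; H(120°)/H(120°) eclipsed 1.1; F(240°)/Et(240°) eclipsed 2.4 → 4.6 kcal/mol.
Et at 300° (staggered): F(240°)/Et(300°) gauche 0.7 → 0.7 kcal/mol.
Max at 240° (4.6 kcal/mol), min at 60° (0.0 kcal/mol); barrier = 4.6 kcal/mol.

4.6 kcal/mol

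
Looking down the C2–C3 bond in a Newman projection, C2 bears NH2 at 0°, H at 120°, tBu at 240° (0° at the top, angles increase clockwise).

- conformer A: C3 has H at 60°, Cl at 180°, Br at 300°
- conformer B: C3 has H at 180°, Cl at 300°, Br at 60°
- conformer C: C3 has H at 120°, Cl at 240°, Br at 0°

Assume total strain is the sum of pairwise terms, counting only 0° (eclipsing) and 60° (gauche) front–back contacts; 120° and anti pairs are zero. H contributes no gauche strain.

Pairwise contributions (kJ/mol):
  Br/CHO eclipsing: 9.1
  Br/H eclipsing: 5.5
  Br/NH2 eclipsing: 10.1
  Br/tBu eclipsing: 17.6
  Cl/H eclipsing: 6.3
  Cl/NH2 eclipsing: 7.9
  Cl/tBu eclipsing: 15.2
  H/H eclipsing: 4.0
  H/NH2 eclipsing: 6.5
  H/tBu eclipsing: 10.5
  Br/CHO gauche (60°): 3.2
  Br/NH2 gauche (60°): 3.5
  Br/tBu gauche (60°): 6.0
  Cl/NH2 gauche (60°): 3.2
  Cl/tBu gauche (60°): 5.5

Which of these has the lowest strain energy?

A (staggered): NH2–Br gauche, tBu–Cl gauche, tBu–Br gauche; 3.5 + 5.5 + 6.0 = 15.0 kJ/mol.
B (staggered): NH2–Cl gauche, NH2–Br gauche, tBu–Cl gauche; 3.2 + 3.5 + 5.5 = 12.2 kJ/mol.
C (eclipsed): NH2–Br eclipsed, H–H eclipsed, tBu–Cl eclipsed; 10.1 + 4.0 + 15.2 = 29.3 kJ/mol.
B has the lowest total (12.2 kJ/mol).

B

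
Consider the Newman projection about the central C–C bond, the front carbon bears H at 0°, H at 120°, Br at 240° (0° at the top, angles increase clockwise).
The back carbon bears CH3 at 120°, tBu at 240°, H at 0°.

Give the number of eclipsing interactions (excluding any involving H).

1

Non-H eclipsing pairs: Br(240°)/tBu(240°) — 1 interaction.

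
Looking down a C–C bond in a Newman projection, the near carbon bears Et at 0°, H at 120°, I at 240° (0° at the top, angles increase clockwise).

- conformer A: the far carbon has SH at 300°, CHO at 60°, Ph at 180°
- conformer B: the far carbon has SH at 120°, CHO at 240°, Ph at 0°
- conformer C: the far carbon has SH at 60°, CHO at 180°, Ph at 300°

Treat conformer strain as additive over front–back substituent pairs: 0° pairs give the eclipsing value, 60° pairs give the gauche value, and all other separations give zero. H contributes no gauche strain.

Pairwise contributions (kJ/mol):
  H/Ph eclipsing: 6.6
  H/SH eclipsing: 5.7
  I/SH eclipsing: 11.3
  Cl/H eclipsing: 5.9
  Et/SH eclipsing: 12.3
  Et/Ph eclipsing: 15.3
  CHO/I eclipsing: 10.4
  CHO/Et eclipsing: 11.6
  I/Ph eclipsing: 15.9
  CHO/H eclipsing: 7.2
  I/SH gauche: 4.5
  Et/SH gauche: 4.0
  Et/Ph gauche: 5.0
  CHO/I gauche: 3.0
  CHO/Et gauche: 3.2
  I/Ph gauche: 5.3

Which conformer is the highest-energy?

B

A (staggered): Et(0°)/SH(300°) gauche 4.0; Et(0°)/CHO(60°) gauche 3.2; I(240°)/SH(300°) gauche 4.5; I(240°)/Ph(180°) gauche 5.3 → 17.0 kJ/mol.
B (eclipsed): Et(0°)/Ph(0°) eclipsed 15.3; H(120°)/SH(120°) eclipsed 5.7; I(240°)/CHO(240°) eclipsed 10.4 → 31.4 kJ/mol.
C (staggered): Et(0°)/SH(60°) gauche 4.0; Et(0°)/Ph(300°) gauche 5.0; I(240°)/CHO(180°) gauche 3.0; I(240°)/Ph(300°) gauche 5.3 → 17.3 kJ/mol.
B has the highest total (31.4 kJ/mol).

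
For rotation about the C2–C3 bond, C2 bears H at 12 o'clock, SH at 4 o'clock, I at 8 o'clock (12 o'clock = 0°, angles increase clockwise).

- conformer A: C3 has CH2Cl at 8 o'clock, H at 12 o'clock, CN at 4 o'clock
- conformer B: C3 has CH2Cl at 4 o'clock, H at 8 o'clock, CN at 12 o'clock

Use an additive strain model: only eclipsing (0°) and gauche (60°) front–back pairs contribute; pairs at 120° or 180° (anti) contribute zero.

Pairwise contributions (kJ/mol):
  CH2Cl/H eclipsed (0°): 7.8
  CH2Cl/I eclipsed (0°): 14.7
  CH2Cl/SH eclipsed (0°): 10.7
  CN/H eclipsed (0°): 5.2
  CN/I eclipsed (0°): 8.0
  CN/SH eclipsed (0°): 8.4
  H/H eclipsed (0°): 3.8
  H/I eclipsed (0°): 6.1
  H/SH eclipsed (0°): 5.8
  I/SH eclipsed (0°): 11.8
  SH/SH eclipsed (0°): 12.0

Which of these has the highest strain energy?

A (eclipsed): H(0°)/H(0°) eclipsed 3.8; SH(120°)/CN(120°) eclipsed 8.4; I(240°)/CH2Cl(240°) eclipsed 14.7 → 26.9 kJ/mol.
B (eclipsed): H(0°)/CN(0°) eclipsed 5.2; SH(120°)/CH2Cl(120°) eclipsed 10.7; I(240°)/H(240°) eclipsed 6.1 → 22.0 kJ/mol.
A has the highest total (26.9 kJ/mol).

A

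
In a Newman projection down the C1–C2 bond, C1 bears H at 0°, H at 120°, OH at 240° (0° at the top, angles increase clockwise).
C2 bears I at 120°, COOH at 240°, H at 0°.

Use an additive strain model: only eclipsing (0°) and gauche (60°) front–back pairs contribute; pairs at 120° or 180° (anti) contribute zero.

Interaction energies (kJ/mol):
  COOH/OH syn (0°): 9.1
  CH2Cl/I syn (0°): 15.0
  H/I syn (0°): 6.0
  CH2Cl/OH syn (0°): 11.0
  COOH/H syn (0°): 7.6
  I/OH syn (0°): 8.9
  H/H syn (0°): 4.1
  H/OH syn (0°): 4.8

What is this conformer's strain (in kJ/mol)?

19.2 kJ/mol

This conformer (eclipsed): H–H eclipsed, H–I eclipsed, OH–COOH eclipsed; 4.1 + 6.0 + 9.1 = 19.2 kJ/mol.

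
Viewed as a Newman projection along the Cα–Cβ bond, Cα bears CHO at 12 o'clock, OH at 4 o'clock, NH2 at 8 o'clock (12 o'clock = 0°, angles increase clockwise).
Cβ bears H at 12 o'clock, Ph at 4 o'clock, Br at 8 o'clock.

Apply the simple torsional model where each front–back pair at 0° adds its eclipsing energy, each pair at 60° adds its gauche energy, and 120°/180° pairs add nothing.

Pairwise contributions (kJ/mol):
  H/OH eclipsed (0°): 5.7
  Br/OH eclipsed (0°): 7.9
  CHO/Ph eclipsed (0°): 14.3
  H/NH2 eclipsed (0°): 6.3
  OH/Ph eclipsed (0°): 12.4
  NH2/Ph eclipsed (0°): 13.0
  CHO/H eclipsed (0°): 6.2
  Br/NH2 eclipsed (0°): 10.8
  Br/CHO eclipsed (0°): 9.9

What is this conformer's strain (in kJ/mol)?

This conformer is eclipsed. CHO at 0° is eclipsed with H at 0° (6.2); OH at 120° is eclipsed with Ph at 120° (12.4); NH2 at 240° is eclipsed with Br at 240° (10.8). Total 29.4 kJ/mol.

29.4 kJ/mol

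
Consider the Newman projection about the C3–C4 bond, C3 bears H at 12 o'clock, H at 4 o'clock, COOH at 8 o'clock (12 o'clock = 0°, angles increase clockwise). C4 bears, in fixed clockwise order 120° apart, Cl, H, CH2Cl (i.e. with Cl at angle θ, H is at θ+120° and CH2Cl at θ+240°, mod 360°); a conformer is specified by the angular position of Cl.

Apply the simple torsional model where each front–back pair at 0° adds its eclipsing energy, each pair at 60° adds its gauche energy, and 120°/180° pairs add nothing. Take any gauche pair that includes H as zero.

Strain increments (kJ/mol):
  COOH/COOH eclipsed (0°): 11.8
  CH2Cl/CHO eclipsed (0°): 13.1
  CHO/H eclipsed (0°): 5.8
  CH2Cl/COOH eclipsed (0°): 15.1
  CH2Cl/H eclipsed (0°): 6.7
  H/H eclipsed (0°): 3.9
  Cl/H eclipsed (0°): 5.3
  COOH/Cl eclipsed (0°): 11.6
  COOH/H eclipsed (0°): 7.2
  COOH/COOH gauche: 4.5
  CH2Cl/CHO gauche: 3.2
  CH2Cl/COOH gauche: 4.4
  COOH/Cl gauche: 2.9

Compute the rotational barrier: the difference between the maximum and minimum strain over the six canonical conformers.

Cl at 0° (eclipsed): H(0°)/Cl(0°) eclipsed 5.3; H(120°)/H(120°) eclipsed 3.9; COOH(240°)/CH2Cl(240°) eclipsed 15.1 → 24.3 kJ/mol.
Cl at 60° (staggered): COOH(240°)/CH2Cl(300°) gauche 4.4 → 4.4 kJ/mol.
Cl at 120° (eclipsed): H(0°)/CH2Cl(0°) eclipsed 6.7; H(120°)/Cl(120°) eclipsed 5.3; COOH(240°)/H(240°) eclipsed 7.2 → 19.2 kJ/mol.
Cl at 180° (staggered): COOH(240°)/Cl(180°) gauche 2.9 → 2.9 kJ/mol.
Cl at 240° (eclipsed): H(0°)/H(0°) eclipsed 3.9; H(120°)/CH2Cl(120°) eclipsed 6.7; COOH(240°)/Cl(240°) eclipsed 11.6 → 22.2 kJ/mol.
Cl at 300° (staggered): COOH(240°)/Cl(300°) gauche 2.9; COOH(240°)/CH2Cl(180°) gauche 4.4 → 7.3 kJ/mol.
Max at 0° (24.3 kJ/mol), min at 180° (2.9 kJ/mol); barrier = 21.4 kJ/mol.

21.4 kJ/mol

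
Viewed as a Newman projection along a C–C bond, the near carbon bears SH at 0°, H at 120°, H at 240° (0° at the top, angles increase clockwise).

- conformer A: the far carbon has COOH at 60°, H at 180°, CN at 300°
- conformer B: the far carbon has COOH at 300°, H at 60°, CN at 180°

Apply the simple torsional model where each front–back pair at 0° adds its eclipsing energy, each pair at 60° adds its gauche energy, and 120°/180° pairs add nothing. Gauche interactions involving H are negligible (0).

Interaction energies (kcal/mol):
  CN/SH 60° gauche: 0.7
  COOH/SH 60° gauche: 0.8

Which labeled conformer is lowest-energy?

B

A is staggered. SH at 0° is gauche with COOH at 60° (0.8); SH at 0° is gauche with CN at 300° (0.7). Total 1.5 kcal/mol.
B is staggered. SH at 0° is gauche with COOH at 300° (0.8). Total 0.8 kcal/mol.
B has the lowest total (0.8 kcal/mol).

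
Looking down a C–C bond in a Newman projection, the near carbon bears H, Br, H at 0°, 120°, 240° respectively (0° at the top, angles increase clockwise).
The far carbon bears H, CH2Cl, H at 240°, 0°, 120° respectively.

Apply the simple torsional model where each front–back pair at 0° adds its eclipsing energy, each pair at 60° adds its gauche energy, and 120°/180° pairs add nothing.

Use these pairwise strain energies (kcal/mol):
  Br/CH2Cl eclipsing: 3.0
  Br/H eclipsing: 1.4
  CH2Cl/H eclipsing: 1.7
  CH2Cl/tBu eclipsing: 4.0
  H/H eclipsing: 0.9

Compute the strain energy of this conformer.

This conformer (eclipsed): H–CH2Cl eclipsed, Br–H eclipsed, H–H eclipsed; 1.7 + 1.4 + 0.9 = 4.0 kcal/mol.

4.0 kcal/mol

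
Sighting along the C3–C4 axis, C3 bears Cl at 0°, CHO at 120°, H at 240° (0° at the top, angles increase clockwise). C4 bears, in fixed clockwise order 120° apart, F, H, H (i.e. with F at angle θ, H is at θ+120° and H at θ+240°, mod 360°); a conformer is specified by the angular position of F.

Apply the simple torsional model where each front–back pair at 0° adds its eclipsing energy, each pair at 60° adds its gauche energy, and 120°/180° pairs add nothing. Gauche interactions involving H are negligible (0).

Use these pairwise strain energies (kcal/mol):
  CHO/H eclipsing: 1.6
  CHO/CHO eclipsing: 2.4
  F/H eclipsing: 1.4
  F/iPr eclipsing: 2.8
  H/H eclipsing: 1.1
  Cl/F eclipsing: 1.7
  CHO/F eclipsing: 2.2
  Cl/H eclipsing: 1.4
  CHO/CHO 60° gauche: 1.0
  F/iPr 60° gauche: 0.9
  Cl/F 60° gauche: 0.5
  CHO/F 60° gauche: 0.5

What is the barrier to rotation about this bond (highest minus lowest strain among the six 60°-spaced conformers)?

F at 0° (eclipsed): Cl(0°)/F(0°) eclipsed 1.7; CHO(120°)/H(120°) eclipsed 1.6; H(240°)/H(240°) eclipsed 1.1 → 4.4 kcal/mol.
F at 60° (staggered): Cl(0°)/F(60°) gauche 0.5; CHO(120°)/F(60°) gauche 0.5 → 1.0 kcal/mol.
F at 120° (eclipsed): Cl(0°)/H(0°) eclipsed 1.4; CHO(120°)/F(120°) eclipsed 2.2; H(240°)/H(240°) eclipsed 1.1 → 4.7 kcal/mol.
F at 180° (staggered): CHO(120°)/F(180°) gauche 0.5 → 0.5 kcal/mol.
F at 240° (eclipsed): Cl(0°)/H(0°) eclipsed 1.4; CHO(120°)/H(120°) eclipsed 1.6; H(240°)/F(240°) eclipsed 1.4 → 4.4 kcal/mol.
F at 300° (staggered): Cl(0°)/F(300°) gauche 0.5 → 0.5 kcal/mol.
Max at 120° (4.7 kcal/mol), min at 180° (0.5 kcal/mol); barrier = 4.2 kcal/mol.

4.2 kcal/mol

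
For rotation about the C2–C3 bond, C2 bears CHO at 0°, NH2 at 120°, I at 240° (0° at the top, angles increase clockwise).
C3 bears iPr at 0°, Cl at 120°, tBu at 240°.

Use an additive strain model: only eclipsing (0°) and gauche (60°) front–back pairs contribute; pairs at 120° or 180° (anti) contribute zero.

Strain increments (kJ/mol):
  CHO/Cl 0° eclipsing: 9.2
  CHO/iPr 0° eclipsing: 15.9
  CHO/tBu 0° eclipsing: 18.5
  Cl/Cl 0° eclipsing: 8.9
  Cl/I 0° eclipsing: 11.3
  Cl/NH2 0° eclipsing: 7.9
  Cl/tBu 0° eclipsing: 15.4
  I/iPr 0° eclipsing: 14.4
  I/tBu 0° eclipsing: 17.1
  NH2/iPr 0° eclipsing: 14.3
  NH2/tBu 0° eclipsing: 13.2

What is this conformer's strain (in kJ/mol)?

This conformer (eclipsed): CHO(0°)/iPr(0°) eclipsed 15.9; NH2(120°)/Cl(120°) eclipsed 7.9; I(240°)/tBu(240°) eclipsed 17.1 → 40.9 kJ/mol.

40.9 kJ/mol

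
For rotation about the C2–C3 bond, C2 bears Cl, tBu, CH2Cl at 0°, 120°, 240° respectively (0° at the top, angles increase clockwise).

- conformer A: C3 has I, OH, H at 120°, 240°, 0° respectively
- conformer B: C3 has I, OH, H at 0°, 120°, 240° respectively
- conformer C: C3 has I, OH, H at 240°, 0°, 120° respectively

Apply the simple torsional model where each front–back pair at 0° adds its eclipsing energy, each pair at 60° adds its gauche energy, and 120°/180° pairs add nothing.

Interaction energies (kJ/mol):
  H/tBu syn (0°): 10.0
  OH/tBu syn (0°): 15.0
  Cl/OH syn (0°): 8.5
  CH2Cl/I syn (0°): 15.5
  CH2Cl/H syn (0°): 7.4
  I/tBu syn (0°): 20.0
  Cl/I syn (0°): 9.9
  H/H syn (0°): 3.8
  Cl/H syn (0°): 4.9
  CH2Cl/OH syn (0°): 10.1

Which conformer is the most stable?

A (eclipsed): Cl(0°)/H(0°) eclipsed 4.9; tBu(120°)/I(120°) eclipsed 20.0; CH2Cl(240°)/OH(240°) eclipsed 10.1 → 35.0 kJ/mol.
B (eclipsed): Cl(0°)/I(0°) eclipsed 9.9; tBu(120°)/OH(120°) eclipsed 15.0; CH2Cl(240°)/H(240°) eclipsed 7.4 → 32.3 kJ/mol.
C (eclipsed): Cl(0°)/OH(0°) eclipsed 8.5; tBu(120°)/H(120°) eclipsed 10.0; CH2Cl(240°)/I(240°) eclipsed 15.5 → 34.0 kJ/mol.
B has the lowest total (32.3 kJ/mol).

B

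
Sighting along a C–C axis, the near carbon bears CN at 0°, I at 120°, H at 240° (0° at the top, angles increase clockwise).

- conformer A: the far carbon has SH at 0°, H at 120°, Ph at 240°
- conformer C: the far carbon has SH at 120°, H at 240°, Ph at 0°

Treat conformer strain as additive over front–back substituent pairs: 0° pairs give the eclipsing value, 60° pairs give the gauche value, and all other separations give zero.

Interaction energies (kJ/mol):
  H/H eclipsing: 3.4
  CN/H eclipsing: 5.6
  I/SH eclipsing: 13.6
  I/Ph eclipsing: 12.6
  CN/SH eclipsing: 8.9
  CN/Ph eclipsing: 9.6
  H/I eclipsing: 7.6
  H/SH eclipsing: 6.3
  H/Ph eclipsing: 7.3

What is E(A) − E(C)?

-2.8 kJ/mol

A is eclipsed. CN at 0° is eclipsed with SH at 0° (8.9); I at 120° is eclipsed with H at 120° (7.6); H at 240° is eclipsed with Ph at 240° (7.3). Total 23.8 kJ/mol.
C is eclipsed. CN at 0° is eclipsed with Ph at 0° (9.6); I at 120° is eclipsed with SH at 120° (13.6); H at 240° is eclipsed with H at 240° (3.4). Total 26.6 kJ/mol.
E(A) − E(C) = 23.8 − 26.6 = -2.8 kJ/mol.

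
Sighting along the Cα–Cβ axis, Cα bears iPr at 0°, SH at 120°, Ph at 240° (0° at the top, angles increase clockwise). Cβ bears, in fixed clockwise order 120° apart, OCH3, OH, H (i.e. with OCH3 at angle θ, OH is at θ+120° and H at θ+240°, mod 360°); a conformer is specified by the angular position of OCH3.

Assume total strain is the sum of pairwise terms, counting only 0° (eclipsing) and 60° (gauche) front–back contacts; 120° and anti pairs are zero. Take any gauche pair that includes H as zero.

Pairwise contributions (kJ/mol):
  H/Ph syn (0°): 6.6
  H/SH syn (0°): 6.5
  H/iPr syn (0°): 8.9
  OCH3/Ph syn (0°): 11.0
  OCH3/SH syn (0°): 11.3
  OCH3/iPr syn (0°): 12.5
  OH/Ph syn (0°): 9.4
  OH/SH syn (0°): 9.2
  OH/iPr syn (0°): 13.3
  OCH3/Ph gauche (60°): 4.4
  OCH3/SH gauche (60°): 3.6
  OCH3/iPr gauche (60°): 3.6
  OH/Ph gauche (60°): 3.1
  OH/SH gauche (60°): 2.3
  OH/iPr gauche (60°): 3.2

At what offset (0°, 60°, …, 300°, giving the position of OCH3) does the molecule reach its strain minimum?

OCH3 at 0° (eclipsed): iPr(0°)/OCH3(0°) eclipsed 12.5; SH(120°)/OH(120°) eclipsed 9.2; Ph(240°)/H(240°) eclipsed 6.6 → 28.3 kJ/mol.
OCH3 at 60° (staggered): iPr(0°)/OCH3(60°) gauche 3.6; SH(120°)/OCH3(60°) gauche 3.6; SH(120°)/OH(180°) gauche 2.3; Ph(240°)/OH(180°) gauche 3.1 → 12.6 kJ/mol.
OCH3 at 120° (eclipsed): iPr(0°)/H(0°) eclipsed 8.9; SH(120°)/OCH3(120°) eclipsed 11.3; Ph(240°)/OH(240°) eclipsed 9.4 → 29.6 kJ/mol.
OCH3 at 180° (staggered): iPr(0°)/OH(300°) gauche 3.2; SH(120°)/OCH3(180°) gauche 3.6; Ph(240°)/OCH3(180°) gauche 4.4; Ph(240°)/OH(300°) gauche 3.1 → 14.3 kJ/mol.
OCH3 at 240° (eclipsed): iPr(0°)/OH(0°) eclipsed 13.3; SH(120°)/H(120°) eclipsed 6.5; Ph(240°)/OCH3(240°) eclipsed 11.0 → 30.8 kJ/mol.
OCH3 at 300° (staggered): iPr(0°)/OCH3(300°) gauche 3.6; iPr(0°)/OH(60°) gauche 3.2; SH(120°)/OH(60°) gauche 2.3; Ph(240°)/OCH3(300°) gauche 4.4 → 13.5 kJ/mol.
The minimum (12.6 kJ/mol) occurs with OCH3 at 60°.

60°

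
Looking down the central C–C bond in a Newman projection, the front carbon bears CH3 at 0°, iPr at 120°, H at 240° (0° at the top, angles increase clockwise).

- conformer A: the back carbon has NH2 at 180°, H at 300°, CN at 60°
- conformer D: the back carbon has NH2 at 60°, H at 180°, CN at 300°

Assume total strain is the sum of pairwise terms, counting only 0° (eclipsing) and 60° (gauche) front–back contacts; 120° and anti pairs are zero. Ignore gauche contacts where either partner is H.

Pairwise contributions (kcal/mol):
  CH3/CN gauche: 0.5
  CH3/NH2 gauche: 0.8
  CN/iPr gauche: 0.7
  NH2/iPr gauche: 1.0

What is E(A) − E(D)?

-0.1 kcal/mol

A (staggered): CH3(0°)/CN(60°) gauche 0.5; iPr(120°)/NH2(180°) gauche 1.0; iPr(120°)/CN(60°) gauche 0.7 → 2.2 kcal/mol.
D (staggered): CH3(0°)/NH2(60°) gauche 0.8; CH3(0°)/CN(300°) gauche 0.5; iPr(120°)/NH2(60°) gauche 1.0 → 2.3 kcal/mol.
E(A) − E(D) = 2.2 − 2.3 = -0.1 kcal/mol.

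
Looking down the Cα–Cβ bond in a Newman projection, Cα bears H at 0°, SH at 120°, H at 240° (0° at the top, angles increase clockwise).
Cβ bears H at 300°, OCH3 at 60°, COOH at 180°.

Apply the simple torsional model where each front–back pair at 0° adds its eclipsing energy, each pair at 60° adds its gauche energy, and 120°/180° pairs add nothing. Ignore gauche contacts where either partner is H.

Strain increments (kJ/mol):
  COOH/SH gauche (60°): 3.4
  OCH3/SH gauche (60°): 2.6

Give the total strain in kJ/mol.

6.0 kJ/mol

This conformer (staggered): SH(120°)/OCH3(60°) gauche 2.6; SH(120°)/COOH(180°) gauche 3.4 → 6.0 kJ/mol.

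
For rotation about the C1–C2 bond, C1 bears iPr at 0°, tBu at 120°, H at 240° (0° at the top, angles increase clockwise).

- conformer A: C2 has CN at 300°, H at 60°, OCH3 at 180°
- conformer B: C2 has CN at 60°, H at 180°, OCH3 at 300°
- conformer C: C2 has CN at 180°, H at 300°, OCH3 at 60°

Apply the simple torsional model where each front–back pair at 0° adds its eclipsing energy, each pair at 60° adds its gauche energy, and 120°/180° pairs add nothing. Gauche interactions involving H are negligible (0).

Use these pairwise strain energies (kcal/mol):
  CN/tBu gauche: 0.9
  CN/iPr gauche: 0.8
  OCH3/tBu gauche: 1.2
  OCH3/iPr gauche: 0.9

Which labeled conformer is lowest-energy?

A

A (staggered): iPr(0°)/CN(300°) gauche 0.8; tBu(120°)/OCH3(180°) gauche 1.2 → 2.0 kcal/mol.
B (staggered): iPr(0°)/CN(60°) gauche 0.8; iPr(0°)/OCH3(300°) gauche 0.9; tBu(120°)/CN(60°) gauche 0.9 → 2.6 kcal/mol.
C (staggered): iPr(0°)/OCH3(60°) gauche 0.9; tBu(120°)/CN(180°) gauche 0.9; tBu(120°)/OCH3(60°) gauche 1.2 → 3.0 kcal/mol.
A has the lowest total (2.0 kcal/mol).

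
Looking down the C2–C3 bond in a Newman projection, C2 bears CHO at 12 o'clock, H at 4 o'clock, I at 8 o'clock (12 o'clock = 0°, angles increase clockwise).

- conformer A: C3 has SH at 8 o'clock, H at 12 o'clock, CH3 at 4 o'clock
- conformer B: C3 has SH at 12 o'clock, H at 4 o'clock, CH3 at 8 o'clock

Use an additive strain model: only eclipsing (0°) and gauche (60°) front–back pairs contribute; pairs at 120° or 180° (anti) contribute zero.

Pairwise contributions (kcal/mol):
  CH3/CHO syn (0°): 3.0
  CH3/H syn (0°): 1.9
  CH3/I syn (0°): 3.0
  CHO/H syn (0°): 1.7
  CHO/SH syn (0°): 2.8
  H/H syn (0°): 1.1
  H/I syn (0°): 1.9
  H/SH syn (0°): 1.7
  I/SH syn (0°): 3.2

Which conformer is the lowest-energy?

A is eclipsed. CHO at 0° is eclipsed with H at 0° (1.7); H at 120° is eclipsed with CH3 at 120° (1.9); I at 240° is eclipsed with SH at 240° (3.2). Total 6.8 kcal/mol.
B is eclipsed. CHO at 0° is eclipsed with SH at 0° (2.8); H at 120° is eclipsed with H at 120° (1.1); I at 240° is eclipsed with CH3 at 240° (3.0). Total 6.9 kcal/mol.
A has the lowest total (6.8 kcal/mol).

A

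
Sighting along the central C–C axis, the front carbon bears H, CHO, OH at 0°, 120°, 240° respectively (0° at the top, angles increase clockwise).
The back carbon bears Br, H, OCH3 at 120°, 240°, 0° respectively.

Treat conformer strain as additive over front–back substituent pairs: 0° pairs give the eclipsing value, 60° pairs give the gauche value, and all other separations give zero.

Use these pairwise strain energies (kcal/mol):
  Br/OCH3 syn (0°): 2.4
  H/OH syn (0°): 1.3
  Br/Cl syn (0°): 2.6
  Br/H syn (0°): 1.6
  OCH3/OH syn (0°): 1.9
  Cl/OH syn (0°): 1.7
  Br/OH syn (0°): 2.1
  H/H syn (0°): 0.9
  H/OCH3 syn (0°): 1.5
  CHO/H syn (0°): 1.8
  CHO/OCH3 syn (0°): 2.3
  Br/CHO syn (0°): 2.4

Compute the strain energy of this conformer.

This conformer is eclipsed. H at 0° is eclipsed with OCH3 at 0° (1.5); CHO at 120° is eclipsed with Br at 120° (2.4); OH at 240° is eclipsed with H at 240° (1.3). Total 5.2 kcal/mol.

5.2 kcal/mol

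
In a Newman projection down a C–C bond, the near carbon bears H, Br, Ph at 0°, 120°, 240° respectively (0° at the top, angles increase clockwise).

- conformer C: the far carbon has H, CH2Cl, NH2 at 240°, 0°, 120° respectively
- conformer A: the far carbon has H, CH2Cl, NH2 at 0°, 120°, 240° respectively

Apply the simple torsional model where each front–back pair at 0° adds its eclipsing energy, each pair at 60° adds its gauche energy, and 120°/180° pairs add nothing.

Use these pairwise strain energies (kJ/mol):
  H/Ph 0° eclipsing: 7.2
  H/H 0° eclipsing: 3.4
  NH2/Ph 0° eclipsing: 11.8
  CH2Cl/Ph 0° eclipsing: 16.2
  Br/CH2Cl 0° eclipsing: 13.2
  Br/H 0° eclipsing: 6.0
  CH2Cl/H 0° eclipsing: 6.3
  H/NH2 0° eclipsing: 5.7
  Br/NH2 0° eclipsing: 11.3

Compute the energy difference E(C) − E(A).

-3.6 kJ/mol

C (eclipsed): H(0°)/CH2Cl(0°) eclipsed 6.3; Br(120°)/NH2(120°) eclipsed 11.3; Ph(240°)/H(240°) eclipsed 7.2 → 24.8 kJ/mol.
A (eclipsed): H(0°)/H(0°) eclipsed 3.4; Br(120°)/CH2Cl(120°) eclipsed 13.2; Ph(240°)/NH2(240°) eclipsed 11.8 → 28.4 kJ/mol.
E(C) − E(A) = 24.8 − 28.4 = -3.6 kJ/mol.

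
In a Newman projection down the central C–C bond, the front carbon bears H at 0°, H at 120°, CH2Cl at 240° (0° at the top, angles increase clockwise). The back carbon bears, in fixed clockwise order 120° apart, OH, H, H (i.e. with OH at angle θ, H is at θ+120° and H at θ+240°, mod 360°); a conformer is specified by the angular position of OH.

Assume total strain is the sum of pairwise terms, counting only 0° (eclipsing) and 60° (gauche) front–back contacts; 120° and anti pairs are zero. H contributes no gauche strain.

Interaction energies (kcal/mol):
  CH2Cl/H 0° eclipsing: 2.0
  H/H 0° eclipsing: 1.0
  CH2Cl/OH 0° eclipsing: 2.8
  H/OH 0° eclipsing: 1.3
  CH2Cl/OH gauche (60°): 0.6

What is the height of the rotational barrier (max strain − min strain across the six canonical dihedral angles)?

4.8 kcal/mol

OH at 0° (eclipsed): H–OH eclipsed, H–H eclipsed, CH2Cl–H eclipsed; 1.3 + 1.0 + 2.0 = 4.3 kcal/mol.
OH at 60° (staggered): no non-H gauche contacts → 0.0 kcal/mol.
OH at 120° (eclipsed): H–H eclipsed, H–OH eclipsed, CH2Cl–H eclipsed; 1.0 + 1.3 + 2.0 = 4.3 kcal/mol.
OH at 180° (staggered): CH2Cl–OH gauche; 0.6 = 0.6 kcal/mol.
OH at 240° (eclipsed): H–H eclipsed, H–H eclipsed, CH2Cl–OH eclipsed; 1.0 + 1.0 + 2.8 = 4.8 kcal/mol.
OH at 300° (staggered): CH2Cl–OH gauche; 0.6 = 0.6 kcal/mol.
Max at 240° (4.8 kcal/mol), min at 60° (0.0 kcal/mol); barrier = 4.8 kcal/mol.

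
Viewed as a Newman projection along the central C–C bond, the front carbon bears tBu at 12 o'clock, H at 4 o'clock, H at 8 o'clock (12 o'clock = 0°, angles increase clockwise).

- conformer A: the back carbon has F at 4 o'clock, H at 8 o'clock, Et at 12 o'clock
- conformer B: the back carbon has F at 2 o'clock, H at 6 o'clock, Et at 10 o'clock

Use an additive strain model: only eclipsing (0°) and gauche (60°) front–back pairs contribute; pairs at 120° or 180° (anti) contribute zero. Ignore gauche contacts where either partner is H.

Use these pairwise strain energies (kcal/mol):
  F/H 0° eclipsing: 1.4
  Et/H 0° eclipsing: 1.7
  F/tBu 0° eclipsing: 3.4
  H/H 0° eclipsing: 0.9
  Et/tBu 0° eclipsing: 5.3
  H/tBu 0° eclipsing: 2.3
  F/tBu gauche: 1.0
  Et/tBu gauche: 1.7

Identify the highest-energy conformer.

A

A is eclipsed. tBu at 0° is eclipsed with Et at 0° (5.3); H at 120° is eclipsed with F at 120° (1.4); H at 240° is eclipsed with H at 240° (0.9). Total 7.6 kcal/mol.
B is staggered. tBu at 0° is gauche with F at 60° (1.0); tBu at 0° is gauche with Et at 300° (1.7). Total 2.7 kcal/mol.
A has the highest total (7.6 kcal/mol).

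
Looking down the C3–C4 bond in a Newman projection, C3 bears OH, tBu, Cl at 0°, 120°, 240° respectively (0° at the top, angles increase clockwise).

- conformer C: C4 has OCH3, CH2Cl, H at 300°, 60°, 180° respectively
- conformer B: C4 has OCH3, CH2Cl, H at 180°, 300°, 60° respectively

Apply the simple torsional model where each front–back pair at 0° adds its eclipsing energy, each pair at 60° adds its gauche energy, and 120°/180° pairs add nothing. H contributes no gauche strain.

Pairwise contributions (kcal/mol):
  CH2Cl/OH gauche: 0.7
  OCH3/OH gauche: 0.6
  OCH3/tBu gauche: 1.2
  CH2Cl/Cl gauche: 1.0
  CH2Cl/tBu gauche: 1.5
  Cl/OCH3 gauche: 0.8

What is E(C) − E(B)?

-0.1 kcal/mol

C (staggered): OH–OCH3 gauche, OH–CH2Cl gauche, tBu–CH2Cl gauche, Cl–OCH3 gauche; 0.6 + 0.7 + 1.5 + 0.8 = 3.6 kcal/mol.
B (staggered): OH–CH2Cl gauche, tBu–OCH3 gauche, Cl–OCH3 gauche, Cl–CH2Cl gauche; 0.7 + 1.2 + 0.8 + 1.0 = 3.7 kcal/mol.
E(C) − E(B) = 3.6 − 3.7 = -0.1 kcal/mol.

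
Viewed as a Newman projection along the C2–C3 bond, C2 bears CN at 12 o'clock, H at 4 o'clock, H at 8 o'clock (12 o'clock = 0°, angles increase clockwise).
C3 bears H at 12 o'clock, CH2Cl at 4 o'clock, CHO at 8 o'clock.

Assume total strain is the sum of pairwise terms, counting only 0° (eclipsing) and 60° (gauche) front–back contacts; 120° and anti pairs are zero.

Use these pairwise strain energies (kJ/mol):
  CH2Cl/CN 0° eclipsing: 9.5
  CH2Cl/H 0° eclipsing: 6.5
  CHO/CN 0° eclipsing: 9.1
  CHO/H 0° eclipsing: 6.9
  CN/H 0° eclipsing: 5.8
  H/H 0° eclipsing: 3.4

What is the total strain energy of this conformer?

This conformer (eclipsed): CN–H eclipsed, H–CH2Cl eclipsed, H–CHO eclipsed; 5.8 + 6.5 + 6.9 = 19.2 kJ/mol.

19.2 kJ/mol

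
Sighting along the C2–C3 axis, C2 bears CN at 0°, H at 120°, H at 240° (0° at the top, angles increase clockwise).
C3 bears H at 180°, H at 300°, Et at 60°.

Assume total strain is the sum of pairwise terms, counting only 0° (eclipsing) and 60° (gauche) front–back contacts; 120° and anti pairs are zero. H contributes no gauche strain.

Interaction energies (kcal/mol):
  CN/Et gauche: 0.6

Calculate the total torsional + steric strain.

0.6 kcal/mol

This conformer (staggered): CN–Et gauche; 0.6 = 0.6 kcal/mol.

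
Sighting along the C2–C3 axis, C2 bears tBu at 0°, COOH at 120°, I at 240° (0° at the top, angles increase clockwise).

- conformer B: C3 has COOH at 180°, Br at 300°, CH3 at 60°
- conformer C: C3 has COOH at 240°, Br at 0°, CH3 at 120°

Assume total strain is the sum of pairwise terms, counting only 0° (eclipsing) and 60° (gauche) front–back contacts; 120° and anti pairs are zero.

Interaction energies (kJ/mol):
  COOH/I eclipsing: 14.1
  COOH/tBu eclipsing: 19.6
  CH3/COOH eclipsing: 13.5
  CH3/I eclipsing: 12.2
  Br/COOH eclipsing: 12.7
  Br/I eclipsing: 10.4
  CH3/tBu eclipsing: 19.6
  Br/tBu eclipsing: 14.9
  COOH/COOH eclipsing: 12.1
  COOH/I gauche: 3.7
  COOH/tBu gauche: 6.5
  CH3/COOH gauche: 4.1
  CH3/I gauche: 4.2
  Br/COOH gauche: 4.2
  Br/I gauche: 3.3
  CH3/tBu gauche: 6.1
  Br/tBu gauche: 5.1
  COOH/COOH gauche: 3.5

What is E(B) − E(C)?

B (staggered): tBu(0°)/Br(300°) gauche 5.1; tBu(0°)/CH3(60°) gauche 6.1; COOH(120°)/COOH(180°) gauche 3.5; COOH(120°)/CH3(60°) gauche 4.1; I(240°)/COOH(180°) gauche 3.7; I(240°)/Br(300°) gauche 3.3 → 25.8 kJ/mol.
C (eclipsed): tBu(0°)/Br(0°) eclipsed 14.9; COOH(120°)/CH3(120°) eclipsed 13.5; I(240°)/COOH(240°) eclipsed 14.1 → 42.5 kJ/mol.
E(B) − E(C) = 25.8 − 42.5 = -16.7 kJ/mol.

-16.7 kJ/mol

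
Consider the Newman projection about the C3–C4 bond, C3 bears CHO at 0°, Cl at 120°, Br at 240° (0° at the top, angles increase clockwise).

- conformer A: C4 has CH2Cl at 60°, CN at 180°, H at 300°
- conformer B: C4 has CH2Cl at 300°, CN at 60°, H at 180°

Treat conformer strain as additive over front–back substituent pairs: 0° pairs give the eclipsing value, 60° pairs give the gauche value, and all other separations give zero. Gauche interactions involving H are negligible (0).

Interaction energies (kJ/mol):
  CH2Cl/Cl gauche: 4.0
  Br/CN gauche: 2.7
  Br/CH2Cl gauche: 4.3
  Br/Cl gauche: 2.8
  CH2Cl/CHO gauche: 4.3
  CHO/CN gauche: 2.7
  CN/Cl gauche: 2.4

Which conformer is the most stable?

A is staggered. CHO at 0° is gauche with CH2Cl at 60° (4.3); Cl at 120° is gauche with CH2Cl at 60° (4.0); Cl at 120° is gauche with CN at 180° (2.4); Br at 240° is gauche with CN at 180° (2.7). Total 13.4 kJ/mol.
B is staggered. CHO at 0° is gauche with CH2Cl at 300° (4.3); CHO at 0° is gauche with CN at 60° (2.7); Cl at 120° is gauche with CN at 60° (2.4); Br at 240° is gauche with CH2Cl at 300° (4.3). Total 13.7 kJ/mol.
A has the lowest total (13.4 kJ/mol).

A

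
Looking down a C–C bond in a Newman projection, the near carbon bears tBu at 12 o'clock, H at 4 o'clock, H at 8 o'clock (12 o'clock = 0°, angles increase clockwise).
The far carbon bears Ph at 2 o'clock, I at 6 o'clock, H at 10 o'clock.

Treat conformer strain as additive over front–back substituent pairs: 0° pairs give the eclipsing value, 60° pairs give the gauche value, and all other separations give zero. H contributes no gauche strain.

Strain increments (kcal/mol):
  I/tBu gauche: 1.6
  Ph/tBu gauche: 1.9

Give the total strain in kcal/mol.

This conformer is staggered. tBu at 0° is gauche with Ph at 60° (1.9). Total 1.9 kcal/mol.

1.9 kcal/mol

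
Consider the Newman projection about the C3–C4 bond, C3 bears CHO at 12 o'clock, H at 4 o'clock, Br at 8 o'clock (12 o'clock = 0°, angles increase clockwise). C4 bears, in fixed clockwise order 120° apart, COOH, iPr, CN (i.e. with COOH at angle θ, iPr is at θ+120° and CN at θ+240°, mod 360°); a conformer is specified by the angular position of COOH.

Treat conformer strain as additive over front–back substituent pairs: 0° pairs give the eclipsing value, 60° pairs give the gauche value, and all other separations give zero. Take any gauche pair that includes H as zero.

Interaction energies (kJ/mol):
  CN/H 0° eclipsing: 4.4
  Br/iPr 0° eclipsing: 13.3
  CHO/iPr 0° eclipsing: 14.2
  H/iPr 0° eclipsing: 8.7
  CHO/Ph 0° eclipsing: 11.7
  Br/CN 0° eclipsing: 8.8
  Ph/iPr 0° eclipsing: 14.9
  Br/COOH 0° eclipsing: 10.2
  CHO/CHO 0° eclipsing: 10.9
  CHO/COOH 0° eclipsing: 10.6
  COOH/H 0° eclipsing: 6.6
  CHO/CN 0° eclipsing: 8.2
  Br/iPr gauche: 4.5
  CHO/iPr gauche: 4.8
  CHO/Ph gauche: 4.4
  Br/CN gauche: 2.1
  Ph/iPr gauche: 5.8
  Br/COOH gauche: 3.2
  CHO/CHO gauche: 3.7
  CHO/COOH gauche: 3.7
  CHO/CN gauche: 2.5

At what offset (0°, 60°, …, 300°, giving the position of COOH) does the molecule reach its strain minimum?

COOH at 0° (eclipsed): CHO(0°)/COOH(0°) eclipsed 10.6; H(120°)/iPr(120°) eclipsed 8.7; Br(240°)/CN(240°) eclipsed 8.8 → 28.1 kJ/mol.
COOH at 60° (staggered): CHO(0°)/COOH(60°) gauche 3.7; CHO(0°)/CN(300°) gauche 2.5; Br(240°)/iPr(180°) gauche 4.5; Br(240°)/CN(300°) gauche 2.1 → 12.8 kJ/mol.
COOH at 120° (eclipsed): CHO(0°)/CN(0°) eclipsed 8.2; H(120°)/COOH(120°) eclipsed 6.6; Br(240°)/iPr(240°) eclipsed 13.3 → 28.1 kJ/mol.
COOH at 180° (staggered): CHO(0°)/iPr(300°) gauche 4.8; CHO(0°)/CN(60°) gauche 2.5; Br(240°)/COOH(180°) gauche 3.2; Br(240°)/iPr(300°) gauche 4.5 → 15.0 kJ/mol.
COOH at 240° (eclipsed): CHO(0°)/iPr(0°) eclipsed 14.2; H(120°)/CN(120°) eclipsed 4.4; Br(240°)/COOH(240°) eclipsed 10.2 → 28.8 kJ/mol.
COOH at 300° (staggered): CHO(0°)/COOH(300°) gauche 3.7; CHO(0°)/iPr(60°) gauche 4.8; Br(240°)/COOH(300°) gauche 3.2; Br(240°)/CN(180°) gauche 2.1 → 13.8 kJ/mol.
The minimum (12.8 kJ/mol) occurs with COOH at 60°.

60°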